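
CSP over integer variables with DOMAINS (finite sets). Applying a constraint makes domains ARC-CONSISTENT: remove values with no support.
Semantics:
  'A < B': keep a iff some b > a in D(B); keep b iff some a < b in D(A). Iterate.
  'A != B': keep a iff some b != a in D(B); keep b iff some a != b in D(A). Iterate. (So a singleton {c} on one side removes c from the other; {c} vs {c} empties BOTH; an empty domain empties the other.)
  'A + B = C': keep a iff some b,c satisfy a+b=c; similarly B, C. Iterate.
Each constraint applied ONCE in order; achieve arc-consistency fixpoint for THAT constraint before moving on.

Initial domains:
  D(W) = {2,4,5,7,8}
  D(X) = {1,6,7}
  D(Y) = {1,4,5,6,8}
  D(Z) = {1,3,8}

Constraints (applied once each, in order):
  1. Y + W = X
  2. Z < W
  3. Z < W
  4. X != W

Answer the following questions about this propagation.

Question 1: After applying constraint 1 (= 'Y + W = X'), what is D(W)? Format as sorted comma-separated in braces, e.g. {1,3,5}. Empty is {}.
Answer: {2,5}

Derivation:
Constraint 1 (Y + W = X) on D(Y)={1,4,5,6,8} D(W)={2,4,5,7,8} D(X)={1,6,7}: Y {1,4,5,6,8}->{1,4,5}; W {2,4,5,7,8}->{2,5}; X {1,6,7}->{6,7}
So after constraint 1: D(W) = {2,5}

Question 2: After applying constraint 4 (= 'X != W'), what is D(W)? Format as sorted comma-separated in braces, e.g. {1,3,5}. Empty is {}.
Constraint 1 (Y + W = X) on D(Y)={1,4,5,6,8} D(W)={2,4,5,7,8} D(X)={1,6,7}: Y {1,4,5,6,8}->{1,4,5}; W {2,4,5,7,8}->{2,5}; X {1,6,7}->{6,7}
Constraint 2 (Z < W) on D(Z)={1,3,8} D(W)={2,5}: Z {1,3,8}->{1,3}
Constraint 3 (Z < W) on D(Z)={1,3} D(W)={2,5}: no change
Constraint 4 (X != W) on D(X)={6,7} D(W)={2,5}: no change
So after constraint 4: D(W) = {2,5}

Answer: {2,5}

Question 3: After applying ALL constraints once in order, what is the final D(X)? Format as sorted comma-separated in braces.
Answer: {6,7}

Derivation:
Constraint 1 (Y + W = X) on D(Y)={1,4,5,6,8} D(W)={2,4,5,7,8} D(X)={1,6,7}: Y {1,4,5,6,8}->{1,4,5}; W {2,4,5,7,8}->{2,5}; X {1,6,7}->{6,7}
Constraint 2 (Z < W) on D(Z)={1,3,8} D(W)={2,5}: Z {1,3,8}->{1,3}
Constraint 3 (Z < W) on D(Z)={1,3} D(W)={2,5}: no change
Constraint 4 (X != W) on D(X)={6,7} D(W)={2,5}: no change
So after all 4 constraints: D(X) = {6,7}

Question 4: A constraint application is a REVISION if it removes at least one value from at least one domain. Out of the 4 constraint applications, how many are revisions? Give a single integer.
Constraint 1 (Y + W = X) on D(Y)={1,4,5,6,8} D(W)={2,4,5,7,8} D(X)={1,6,7}: Y {1,4,5,6,8}->{1,4,5}; W {2,4,5,7,8}->{2,5}; X {1,6,7}->{6,7} => REVISION
Constraint 2 (Z < W) on D(Z)={1,3,8} D(W)={2,5}: Z {1,3,8}->{1,3} => REVISION
Constraint 3 (Z < W) on D(Z)={1,3} D(W)={2,5}: no change => not a revision
Constraint 4 (X != W) on D(X)={6,7} D(W)={2,5}: no change => not a revision
Total revisions = 2

Answer: 2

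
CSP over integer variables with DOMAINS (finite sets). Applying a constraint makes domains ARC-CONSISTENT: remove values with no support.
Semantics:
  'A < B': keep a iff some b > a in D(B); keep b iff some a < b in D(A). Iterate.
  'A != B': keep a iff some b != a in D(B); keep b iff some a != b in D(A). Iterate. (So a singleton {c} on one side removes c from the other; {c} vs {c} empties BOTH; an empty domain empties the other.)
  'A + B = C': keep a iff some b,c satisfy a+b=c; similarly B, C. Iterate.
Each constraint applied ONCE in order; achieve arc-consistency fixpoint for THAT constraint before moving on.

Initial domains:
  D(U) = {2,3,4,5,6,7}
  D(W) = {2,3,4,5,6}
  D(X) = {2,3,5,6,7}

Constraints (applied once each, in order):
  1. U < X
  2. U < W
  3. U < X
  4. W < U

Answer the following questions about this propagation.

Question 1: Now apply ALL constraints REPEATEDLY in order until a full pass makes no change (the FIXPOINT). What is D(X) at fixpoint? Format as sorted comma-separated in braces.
pass 0 (initial): D(X)={2,3,5,6,7}
pass 1: U {2,3,4,5,6,7}->{4,5}; W {2,3,4,5,6}->{3,4}; X {2,3,5,6,7}->{3,5,6,7}
pass 2: U {4,5}->{}; W {3,4}->{}; X {3,5,6,7}->{}
pass 3: no change
Fixpoint after 3 passes: D(X) = {}

Answer: {}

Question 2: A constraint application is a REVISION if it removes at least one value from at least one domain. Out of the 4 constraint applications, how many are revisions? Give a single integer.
Constraint 1 (U < X) on D(U)={2,3,4,5,6,7} D(X)={2,3,5,6,7}: U {2,3,4,5,6,7}->{2,3,4,5,6}; X {2,3,5,6,7}->{3,5,6,7} => REVISION
Constraint 2 (U < W) on D(U)={2,3,4,5,6} D(W)={2,3,4,5,6}: U {2,3,4,5,6}->{2,3,4,5}; W {2,3,4,5,6}->{3,4,5,6} => REVISION
Constraint 3 (U < X) on D(U)={2,3,4,5} D(X)={3,5,6,7}: no change => not a revision
Constraint 4 (W < U) on D(W)={3,4,5,6} D(U)={2,3,4,5}: W {3,4,5,6}->{3,4}; U {2,3,4,5}->{4,5} => REVISION
Total revisions = 3

Answer: 3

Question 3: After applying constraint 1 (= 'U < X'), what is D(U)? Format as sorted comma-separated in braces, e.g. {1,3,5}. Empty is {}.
Answer: {2,3,4,5,6}

Derivation:
Constraint 1 (U < X) on D(U)={2,3,4,5,6,7} D(X)={2,3,5,6,7}: U {2,3,4,5,6,7}->{2,3,4,5,6}; X {2,3,5,6,7}->{3,5,6,7}
So after constraint 1: D(U) = {2,3,4,5,6}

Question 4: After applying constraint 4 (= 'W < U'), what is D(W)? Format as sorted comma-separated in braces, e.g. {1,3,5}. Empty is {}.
Constraint 1 (U < X) on D(U)={2,3,4,5,6,7} D(X)={2,3,5,6,7}: U {2,3,4,5,6,7}->{2,3,4,5,6}; X {2,3,5,6,7}->{3,5,6,7}
Constraint 2 (U < W) on D(U)={2,3,4,5,6} D(W)={2,3,4,5,6}: U {2,3,4,5,6}->{2,3,4,5}; W {2,3,4,5,6}->{3,4,5,6}
Constraint 3 (U < X) on D(U)={2,3,4,5} D(X)={3,5,6,7}: no change
Constraint 4 (W < U) on D(W)={3,4,5,6} D(U)={2,3,4,5}: W {3,4,5,6}->{3,4}; U {2,3,4,5}->{4,5}
So after constraint 4: D(W) = {3,4}

Answer: {3,4}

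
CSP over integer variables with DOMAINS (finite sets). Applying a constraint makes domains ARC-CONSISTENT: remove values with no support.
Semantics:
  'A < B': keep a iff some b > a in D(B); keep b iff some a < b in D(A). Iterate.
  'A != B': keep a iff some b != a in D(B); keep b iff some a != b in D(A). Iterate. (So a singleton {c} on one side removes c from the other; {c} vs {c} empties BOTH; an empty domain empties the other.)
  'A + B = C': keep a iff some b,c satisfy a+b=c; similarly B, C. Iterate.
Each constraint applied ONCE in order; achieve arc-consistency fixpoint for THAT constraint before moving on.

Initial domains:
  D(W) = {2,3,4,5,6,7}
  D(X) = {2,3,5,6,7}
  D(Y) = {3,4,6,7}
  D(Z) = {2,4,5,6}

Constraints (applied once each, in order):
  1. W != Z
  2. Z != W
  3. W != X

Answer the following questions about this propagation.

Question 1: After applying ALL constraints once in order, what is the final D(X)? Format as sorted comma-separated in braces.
Constraint 1 (W != Z) on D(W)={2,3,4,5,6,7} D(Z)={2,4,5,6}: no change
Constraint 2 (Z != W) on D(Z)={2,4,5,6} D(W)={2,3,4,5,6,7}: no change
Constraint 3 (W != X) on D(W)={2,3,4,5,6,7} D(X)={2,3,5,6,7}: no change
So after all 3 constraints: D(X) = {2,3,5,6,7}

Answer: {2,3,5,6,7}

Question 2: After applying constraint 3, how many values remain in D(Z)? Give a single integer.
Constraint 1 (W != Z) on D(W)={2,3,4,5,6,7} D(Z)={2,4,5,6}: no change
Constraint 2 (Z != W) on D(Z)={2,4,5,6} D(W)={2,3,4,5,6,7}: no change
Constraint 3 (W != X) on D(W)={2,3,4,5,6,7} D(X)={2,3,5,6,7}: no change
So after constraint 3: D(Z)={2,4,5,6}, size = 4

Answer: 4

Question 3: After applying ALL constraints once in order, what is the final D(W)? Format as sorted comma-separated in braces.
Constraint 1 (W != Z) on D(W)={2,3,4,5,6,7} D(Z)={2,4,5,6}: no change
Constraint 2 (Z != W) on D(Z)={2,4,5,6} D(W)={2,3,4,5,6,7}: no change
Constraint 3 (W != X) on D(W)={2,3,4,5,6,7} D(X)={2,3,5,6,7}: no change
So after all 3 constraints: D(W) = {2,3,4,5,6,7}

Answer: {2,3,4,5,6,7}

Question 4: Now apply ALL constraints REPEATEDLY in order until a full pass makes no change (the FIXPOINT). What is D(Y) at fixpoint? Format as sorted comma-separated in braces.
pass 0 (initial): D(Y)={3,4,6,7}
pass 1: no change
Fixpoint after 1 passes: D(Y) = {3,4,6,7}

Answer: {3,4,6,7}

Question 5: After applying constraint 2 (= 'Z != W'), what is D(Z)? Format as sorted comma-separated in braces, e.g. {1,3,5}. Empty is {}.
Answer: {2,4,5,6}

Derivation:
Constraint 1 (W != Z) on D(W)={2,3,4,5,6,7} D(Z)={2,4,5,6}: no change
Constraint 2 (Z != W) on D(Z)={2,4,5,6} D(W)={2,3,4,5,6,7}: no change
So after constraint 2: D(Z) = {2,4,5,6}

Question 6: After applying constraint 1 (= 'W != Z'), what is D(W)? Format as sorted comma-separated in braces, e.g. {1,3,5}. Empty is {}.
Answer: {2,3,4,5,6,7}

Derivation:
Constraint 1 (W != Z) on D(W)={2,3,4,5,6,7} D(Z)={2,4,5,6}: no change
So after constraint 1: D(W) = {2,3,4,5,6,7}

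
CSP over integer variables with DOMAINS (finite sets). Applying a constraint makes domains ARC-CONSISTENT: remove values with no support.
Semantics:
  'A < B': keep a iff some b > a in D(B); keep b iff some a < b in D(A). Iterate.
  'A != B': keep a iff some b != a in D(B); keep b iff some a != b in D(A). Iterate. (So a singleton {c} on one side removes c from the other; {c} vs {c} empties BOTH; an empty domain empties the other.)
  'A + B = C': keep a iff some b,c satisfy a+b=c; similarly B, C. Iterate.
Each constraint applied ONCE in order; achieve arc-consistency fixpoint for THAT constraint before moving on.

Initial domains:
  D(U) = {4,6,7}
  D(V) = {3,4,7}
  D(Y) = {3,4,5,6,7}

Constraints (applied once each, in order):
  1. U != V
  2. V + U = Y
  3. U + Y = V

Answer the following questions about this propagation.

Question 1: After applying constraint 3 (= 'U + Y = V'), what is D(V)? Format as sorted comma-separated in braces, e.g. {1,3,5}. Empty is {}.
Constraint 1 (U != V) on D(U)={4,6,7} D(V)={3,4,7}: no change
Constraint 2 (V + U = Y) on D(V)={3,4,7} D(U)={4,6,7} D(Y)={3,4,5,6,7}: V {3,4,7}->{3}; U {4,6,7}->{4}; Y {3,4,5,6,7}->{7}
Constraint 3 (U + Y = V) on D(U)={4} D(Y)={7} D(V)={3}: U {4}->{}; Y {7}->{}; V {3}->{}
So after constraint 3: D(V) = {}

Answer: {}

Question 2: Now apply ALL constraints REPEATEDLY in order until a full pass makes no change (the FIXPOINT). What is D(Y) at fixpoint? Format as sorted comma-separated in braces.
pass 0 (initial): D(Y)={3,4,5,6,7}
pass 1: U {4,6,7}->{}; V {3,4,7}->{}; Y {3,4,5,6,7}->{}
pass 2: no change
Fixpoint after 2 passes: D(Y) = {}

Answer: {}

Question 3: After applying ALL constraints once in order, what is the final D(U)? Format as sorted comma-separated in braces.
Answer: {}

Derivation:
Constraint 1 (U != V) on D(U)={4,6,7} D(V)={3,4,7}: no change
Constraint 2 (V + U = Y) on D(V)={3,4,7} D(U)={4,6,7} D(Y)={3,4,5,6,7}: V {3,4,7}->{3}; U {4,6,7}->{4}; Y {3,4,5,6,7}->{7}
Constraint 3 (U + Y = V) on D(U)={4} D(Y)={7} D(V)={3}: U {4}->{}; Y {7}->{}; V {3}->{}
So after all 3 constraints: D(U) = {}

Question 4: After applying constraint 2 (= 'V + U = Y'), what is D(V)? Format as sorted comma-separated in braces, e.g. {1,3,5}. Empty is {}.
Answer: {3}

Derivation:
Constraint 1 (U != V) on D(U)={4,6,7} D(V)={3,4,7}: no change
Constraint 2 (V + U = Y) on D(V)={3,4,7} D(U)={4,6,7} D(Y)={3,4,5,6,7}: V {3,4,7}->{3}; U {4,6,7}->{4}; Y {3,4,5,6,7}->{7}
So after constraint 2: D(V) = {3}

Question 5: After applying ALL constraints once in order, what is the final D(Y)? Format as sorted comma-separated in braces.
Answer: {}

Derivation:
Constraint 1 (U != V) on D(U)={4,6,7} D(V)={3,4,7}: no change
Constraint 2 (V + U = Y) on D(V)={3,4,7} D(U)={4,6,7} D(Y)={3,4,5,6,7}: V {3,4,7}->{3}; U {4,6,7}->{4}; Y {3,4,5,6,7}->{7}
Constraint 3 (U + Y = V) on D(U)={4} D(Y)={7} D(V)={3}: U {4}->{}; Y {7}->{}; V {3}->{}
So after all 3 constraints: D(Y) = {}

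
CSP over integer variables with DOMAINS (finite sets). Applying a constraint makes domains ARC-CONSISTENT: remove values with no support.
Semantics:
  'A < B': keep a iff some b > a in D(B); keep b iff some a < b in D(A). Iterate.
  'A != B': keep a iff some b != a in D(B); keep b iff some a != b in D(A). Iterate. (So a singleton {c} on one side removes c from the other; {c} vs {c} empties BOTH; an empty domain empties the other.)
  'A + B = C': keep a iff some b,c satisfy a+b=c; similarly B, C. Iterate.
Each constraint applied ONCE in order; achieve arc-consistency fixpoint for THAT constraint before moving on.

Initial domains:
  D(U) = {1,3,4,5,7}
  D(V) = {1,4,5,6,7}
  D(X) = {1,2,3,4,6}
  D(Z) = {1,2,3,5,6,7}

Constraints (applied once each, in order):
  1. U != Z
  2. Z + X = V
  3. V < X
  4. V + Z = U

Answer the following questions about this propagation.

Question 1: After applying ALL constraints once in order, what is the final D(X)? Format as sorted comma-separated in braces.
Answer: {6}

Derivation:
Constraint 1 (U != Z) on D(U)={1,3,4,5,7} D(Z)={1,2,3,5,6,7}: no change
Constraint 2 (Z + X = V) on D(Z)={1,2,3,5,6,7} D(X)={1,2,3,4,6} D(V)={1,4,5,6,7}: Z {1,2,3,5,6,7}->{1,2,3,5,6}; V {1,4,5,6,7}->{4,5,6,7}
Constraint 3 (V < X) on D(V)={4,5,6,7} D(X)={1,2,3,4,6}: V {4,5,6,7}->{4,5}; X {1,2,3,4,6}->{6}
Constraint 4 (V + Z = U) on D(V)={4,5} D(Z)={1,2,3,5,6} D(U)={1,3,4,5,7}: Z {1,2,3,5,6}->{1,2,3}; U {1,3,4,5,7}->{5,7}
So after all 4 constraints: D(X) = {6}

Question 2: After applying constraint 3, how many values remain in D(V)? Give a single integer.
Constraint 1 (U != Z) on D(U)={1,3,4,5,7} D(Z)={1,2,3,5,6,7}: no change
Constraint 2 (Z + X = V) on D(Z)={1,2,3,5,6,7} D(X)={1,2,3,4,6} D(V)={1,4,5,6,7}: Z {1,2,3,5,6,7}->{1,2,3,5,6}; V {1,4,5,6,7}->{4,5,6,7}
Constraint 3 (V < X) on D(V)={4,5,6,7} D(X)={1,2,3,4,6}: V {4,5,6,7}->{4,5}; X {1,2,3,4,6}->{6}
So after constraint 3: D(V)={4,5}, size = 2

Answer: 2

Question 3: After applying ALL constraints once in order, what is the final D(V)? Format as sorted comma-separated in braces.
Answer: {4,5}

Derivation:
Constraint 1 (U != Z) on D(U)={1,3,4,5,7} D(Z)={1,2,3,5,6,7}: no change
Constraint 2 (Z + X = V) on D(Z)={1,2,3,5,6,7} D(X)={1,2,3,4,6} D(V)={1,4,5,6,7}: Z {1,2,3,5,6,7}->{1,2,3,5,6}; V {1,4,5,6,7}->{4,5,6,7}
Constraint 3 (V < X) on D(V)={4,5,6,7} D(X)={1,2,3,4,6}: V {4,5,6,7}->{4,5}; X {1,2,3,4,6}->{6}
Constraint 4 (V + Z = U) on D(V)={4,5} D(Z)={1,2,3,5,6} D(U)={1,3,4,5,7}: Z {1,2,3,5,6}->{1,2,3}; U {1,3,4,5,7}->{5,7}
So after all 4 constraints: D(V) = {4,5}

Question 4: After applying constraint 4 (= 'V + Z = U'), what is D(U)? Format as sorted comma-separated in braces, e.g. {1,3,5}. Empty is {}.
Constraint 1 (U != Z) on D(U)={1,3,4,5,7} D(Z)={1,2,3,5,6,7}: no change
Constraint 2 (Z + X = V) on D(Z)={1,2,3,5,6,7} D(X)={1,2,3,4,6} D(V)={1,4,5,6,7}: Z {1,2,3,5,6,7}->{1,2,3,5,6}; V {1,4,5,6,7}->{4,5,6,7}
Constraint 3 (V < X) on D(V)={4,5,6,7} D(X)={1,2,3,4,6}: V {4,5,6,7}->{4,5}; X {1,2,3,4,6}->{6}
Constraint 4 (V + Z = U) on D(V)={4,5} D(Z)={1,2,3,5,6} D(U)={1,3,4,5,7}: Z {1,2,3,5,6}->{1,2,3}; U {1,3,4,5,7}->{5,7}
So after constraint 4: D(U) = {5,7}

Answer: {5,7}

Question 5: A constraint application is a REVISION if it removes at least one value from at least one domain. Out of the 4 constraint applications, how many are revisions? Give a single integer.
Constraint 1 (U != Z) on D(U)={1,3,4,5,7} D(Z)={1,2,3,5,6,7}: no change => not a revision
Constraint 2 (Z + X = V) on D(Z)={1,2,3,5,6,7} D(X)={1,2,3,4,6} D(V)={1,4,5,6,7}: Z {1,2,3,5,6,7}->{1,2,3,5,6}; V {1,4,5,6,7}->{4,5,6,7} => REVISION
Constraint 3 (V < X) on D(V)={4,5,6,7} D(X)={1,2,3,4,6}: V {4,5,6,7}->{4,5}; X {1,2,3,4,6}->{6} => REVISION
Constraint 4 (V + Z = U) on D(V)={4,5} D(Z)={1,2,3,5,6} D(U)={1,3,4,5,7}: Z {1,2,3,5,6}->{1,2,3}; U {1,3,4,5,7}->{5,7} => REVISION
Total revisions = 3

Answer: 3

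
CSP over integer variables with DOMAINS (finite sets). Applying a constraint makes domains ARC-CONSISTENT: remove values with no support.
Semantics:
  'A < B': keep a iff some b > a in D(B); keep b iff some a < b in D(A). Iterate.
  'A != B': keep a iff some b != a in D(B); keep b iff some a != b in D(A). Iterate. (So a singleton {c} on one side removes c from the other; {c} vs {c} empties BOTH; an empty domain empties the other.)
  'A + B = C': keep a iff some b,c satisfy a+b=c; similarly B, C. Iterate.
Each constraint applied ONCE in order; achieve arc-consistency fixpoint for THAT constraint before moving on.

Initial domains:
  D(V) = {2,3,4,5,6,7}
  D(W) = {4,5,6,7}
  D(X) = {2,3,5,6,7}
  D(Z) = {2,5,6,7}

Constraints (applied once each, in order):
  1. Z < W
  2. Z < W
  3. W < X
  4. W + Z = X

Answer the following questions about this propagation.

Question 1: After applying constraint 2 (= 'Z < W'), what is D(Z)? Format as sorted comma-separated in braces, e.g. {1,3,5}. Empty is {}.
Constraint 1 (Z < W) on D(Z)={2,5,6,7} D(W)={4,5,6,7}: Z {2,5,6,7}->{2,5,6}
Constraint 2 (Z < W) on D(Z)={2,5,6} D(W)={4,5,6,7}: no change
So after constraint 2: D(Z) = {2,5,6}

Answer: {2,5,6}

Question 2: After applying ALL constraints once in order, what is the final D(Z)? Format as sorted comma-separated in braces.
Answer: {2}

Derivation:
Constraint 1 (Z < W) on D(Z)={2,5,6,7} D(W)={4,5,6,7}: Z {2,5,6,7}->{2,5,6}
Constraint 2 (Z < W) on D(Z)={2,5,6} D(W)={4,5,6,7}: no change
Constraint 3 (W < X) on D(W)={4,5,6,7} D(X)={2,3,5,6,7}: W {4,5,6,7}->{4,5,6}; X {2,3,5,6,7}->{5,6,7}
Constraint 4 (W + Z = X) on D(W)={4,5,6} D(Z)={2,5,6} D(X)={5,6,7}: W {4,5,6}->{4,5}; Z {2,5,6}->{2}; X {5,6,7}->{6,7}
So after all 4 constraints: D(Z) = {2}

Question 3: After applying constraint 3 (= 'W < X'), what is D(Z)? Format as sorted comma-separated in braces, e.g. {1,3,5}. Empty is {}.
Answer: {2,5,6}

Derivation:
Constraint 1 (Z < W) on D(Z)={2,5,6,7} D(W)={4,5,6,7}: Z {2,5,6,7}->{2,5,6}
Constraint 2 (Z < W) on D(Z)={2,5,6} D(W)={4,5,6,7}: no change
Constraint 3 (W < X) on D(W)={4,5,6,7} D(X)={2,3,5,6,7}: W {4,5,6,7}->{4,5,6}; X {2,3,5,6,7}->{5,6,7}
So after constraint 3: D(Z) = {2,5,6}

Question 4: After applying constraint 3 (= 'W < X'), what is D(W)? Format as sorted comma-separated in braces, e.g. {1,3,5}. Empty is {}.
Answer: {4,5,6}

Derivation:
Constraint 1 (Z < W) on D(Z)={2,5,6,7} D(W)={4,5,6,7}: Z {2,5,6,7}->{2,5,6}
Constraint 2 (Z < W) on D(Z)={2,5,6} D(W)={4,5,6,7}: no change
Constraint 3 (W < X) on D(W)={4,5,6,7} D(X)={2,3,5,6,7}: W {4,5,6,7}->{4,5,6}; X {2,3,5,6,7}->{5,6,7}
So after constraint 3: D(W) = {4,5,6}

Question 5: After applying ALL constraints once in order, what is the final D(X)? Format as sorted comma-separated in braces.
Constraint 1 (Z < W) on D(Z)={2,5,6,7} D(W)={4,5,6,7}: Z {2,5,6,7}->{2,5,6}
Constraint 2 (Z < W) on D(Z)={2,5,6} D(W)={4,5,6,7}: no change
Constraint 3 (W < X) on D(W)={4,5,6,7} D(X)={2,3,5,6,7}: W {4,5,6,7}->{4,5,6}; X {2,3,5,6,7}->{5,6,7}
Constraint 4 (W + Z = X) on D(W)={4,5,6} D(Z)={2,5,6} D(X)={5,6,7}: W {4,5,6}->{4,5}; Z {2,5,6}->{2}; X {5,6,7}->{6,7}
So after all 4 constraints: D(X) = {6,7}

Answer: {6,7}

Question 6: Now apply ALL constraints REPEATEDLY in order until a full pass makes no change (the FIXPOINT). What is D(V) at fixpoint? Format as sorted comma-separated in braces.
pass 0 (initial): D(V)={2,3,4,5,6,7}
pass 1: W {4,5,6,7}->{4,5}; X {2,3,5,6,7}->{6,7}; Z {2,5,6,7}->{2}
pass 2: no change
Fixpoint after 2 passes: D(V) = {2,3,4,5,6,7}

Answer: {2,3,4,5,6,7}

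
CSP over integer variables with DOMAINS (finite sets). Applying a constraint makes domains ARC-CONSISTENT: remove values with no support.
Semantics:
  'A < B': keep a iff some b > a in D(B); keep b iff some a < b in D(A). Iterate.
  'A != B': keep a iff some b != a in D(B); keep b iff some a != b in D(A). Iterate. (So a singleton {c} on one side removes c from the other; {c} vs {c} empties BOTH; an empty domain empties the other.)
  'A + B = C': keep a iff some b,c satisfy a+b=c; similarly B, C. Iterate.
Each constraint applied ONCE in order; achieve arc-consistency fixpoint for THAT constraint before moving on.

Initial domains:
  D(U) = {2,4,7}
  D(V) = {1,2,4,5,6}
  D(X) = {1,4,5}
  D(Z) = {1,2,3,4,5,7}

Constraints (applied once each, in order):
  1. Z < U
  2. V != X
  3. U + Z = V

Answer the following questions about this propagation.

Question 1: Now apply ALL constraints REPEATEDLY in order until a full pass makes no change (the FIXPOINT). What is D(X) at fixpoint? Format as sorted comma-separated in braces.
Answer: {1,4,5}

Derivation:
pass 0 (initial): D(X)={1,4,5}
pass 1: U {2,4,7}->{2,4}; V {1,2,4,5,6}->{4,5,6}; Z {1,2,3,4,5,7}->{1,2,3,4}
pass 2: Z {1,2,3,4}->{1,2,3}
pass 3: no change
Fixpoint after 3 passes: D(X) = {1,4,5}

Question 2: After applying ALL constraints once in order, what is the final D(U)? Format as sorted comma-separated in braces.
Answer: {2,4}

Derivation:
Constraint 1 (Z < U) on D(Z)={1,2,3,4,5,7} D(U)={2,4,7}: Z {1,2,3,4,5,7}->{1,2,3,4,5}
Constraint 2 (V != X) on D(V)={1,2,4,5,6} D(X)={1,4,5}: no change
Constraint 3 (U + Z = V) on D(U)={2,4,7} D(Z)={1,2,3,4,5} D(V)={1,2,4,5,6}: U {2,4,7}->{2,4}; Z {1,2,3,4,5}->{1,2,3,4}; V {1,2,4,5,6}->{4,5,6}
So after all 3 constraints: D(U) = {2,4}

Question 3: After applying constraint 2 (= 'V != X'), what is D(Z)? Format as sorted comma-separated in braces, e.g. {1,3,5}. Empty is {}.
Constraint 1 (Z < U) on D(Z)={1,2,3,4,5,7} D(U)={2,4,7}: Z {1,2,3,4,5,7}->{1,2,3,4,5}
Constraint 2 (V != X) on D(V)={1,2,4,5,6} D(X)={1,4,5}: no change
So after constraint 2: D(Z) = {1,2,3,4,5}

Answer: {1,2,3,4,5}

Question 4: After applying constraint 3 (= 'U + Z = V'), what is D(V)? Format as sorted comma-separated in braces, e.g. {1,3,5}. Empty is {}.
Constraint 1 (Z < U) on D(Z)={1,2,3,4,5,7} D(U)={2,4,7}: Z {1,2,3,4,5,7}->{1,2,3,4,5}
Constraint 2 (V != X) on D(V)={1,2,4,5,6} D(X)={1,4,5}: no change
Constraint 3 (U + Z = V) on D(U)={2,4,7} D(Z)={1,2,3,4,5} D(V)={1,2,4,5,6}: U {2,4,7}->{2,4}; Z {1,2,3,4,5}->{1,2,3,4}; V {1,2,4,5,6}->{4,5,6}
So after constraint 3: D(V) = {4,5,6}

Answer: {4,5,6}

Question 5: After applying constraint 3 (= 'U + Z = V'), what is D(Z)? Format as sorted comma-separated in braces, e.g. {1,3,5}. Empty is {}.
Answer: {1,2,3,4}

Derivation:
Constraint 1 (Z < U) on D(Z)={1,2,3,4,5,7} D(U)={2,4,7}: Z {1,2,3,4,5,7}->{1,2,3,4,5}
Constraint 2 (V != X) on D(V)={1,2,4,5,6} D(X)={1,4,5}: no change
Constraint 3 (U + Z = V) on D(U)={2,4,7} D(Z)={1,2,3,4,5} D(V)={1,2,4,5,6}: U {2,4,7}->{2,4}; Z {1,2,3,4,5}->{1,2,3,4}; V {1,2,4,5,6}->{4,5,6}
So after constraint 3: D(Z) = {1,2,3,4}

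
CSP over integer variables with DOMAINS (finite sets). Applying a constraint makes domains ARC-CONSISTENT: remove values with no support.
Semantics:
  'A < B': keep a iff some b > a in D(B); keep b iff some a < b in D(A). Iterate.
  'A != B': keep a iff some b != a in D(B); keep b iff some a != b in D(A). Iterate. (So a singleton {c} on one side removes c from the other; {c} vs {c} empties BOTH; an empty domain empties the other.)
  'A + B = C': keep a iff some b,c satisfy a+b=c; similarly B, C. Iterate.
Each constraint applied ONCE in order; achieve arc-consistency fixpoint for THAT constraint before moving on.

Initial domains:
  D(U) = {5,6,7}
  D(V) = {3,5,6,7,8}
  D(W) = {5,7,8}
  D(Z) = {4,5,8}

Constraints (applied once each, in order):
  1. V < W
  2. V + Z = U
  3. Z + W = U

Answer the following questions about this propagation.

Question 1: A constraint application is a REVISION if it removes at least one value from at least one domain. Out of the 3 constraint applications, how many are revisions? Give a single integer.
Constraint 1 (V < W) on D(V)={3,5,6,7,8} D(W)={5,7,8}: V {3,5,6,7,8}->{3,5,6,7} => REVISION
Constraint 2 (V + Z = U) on D(V)={3,5,6,7} D(Z)={4,5,8} D(U)={5,6,7}: V {3,5,6,7}->{3}; Z {4,5,8}->{4}; U {5,6,7}->{7} => REVISION
Constraint 3 (Z + W = U) on D(Z)={4} D(W)={5,7,8} D(U)={7}: Z {4}->{}; W {5,7,8}->{}; U {7}->{} => REVISION
Total revisions = 3

Answer: 3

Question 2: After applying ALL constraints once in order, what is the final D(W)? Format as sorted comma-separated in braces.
Answer: {}

Derivation:
Constraint 1 (V < W) on D(V)={3,5,6,7,8} D(W)={5,7,8}: V {3,5,6,7,8}->{3,5,6,7}
Constraint 2 (V + Z = U) on D(V)={3,5,6,7} D(Z)={4,5,8} D(U)={5,6,7}: V {3,5,6,7}->{3}; Z {4,5,8}->{4}; U {5,6,7}->{7}
Constraint 3 (Z + W = U) on D(Z)={4} D(W)={5,7,8} D(U)={7}: Z {4}->{}; W {5,7,8}->{}; U {7}->{}
So after all 3 constraints: D(W) = {}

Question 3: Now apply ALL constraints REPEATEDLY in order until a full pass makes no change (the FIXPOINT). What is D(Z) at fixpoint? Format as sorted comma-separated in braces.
pass 0 (initial): D(Z)={4,5,8}
pass 1: U {5,6,7}->{}; V {3,5,6,7,8}->{3}; W {5,7,8}->{}; Z {4,5,8}->{}
pass 2: V {3}->{}
pass 3: no change
Fixpoint after 3 passes: D(Z) = {}

Answer: {}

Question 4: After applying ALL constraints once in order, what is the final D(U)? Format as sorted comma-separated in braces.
Constraint 1 (V < W) on D(V)={3,5,6,7,8} D(W)={5,7,8}: V {3,5,6,7,8}->{3,5,6,7}
Constraint 2 (V + Z = U) on D(V)={3,5,6,7} D(Z)={4,5,8} D(U)={5,6,7}: V {3,5,6,7}->{3}; Z {4,5,8}->{4}; U {5,6,7}->{7}
Constraint 3 (Z + W = U) on D(Z)={4} D(W)={5,7,8} D(U)={7}: Z {4}->{}; W {5,7,8}->{}; U {7}->{}
So after all 3 constraints: D(U) = {}

Answer: {}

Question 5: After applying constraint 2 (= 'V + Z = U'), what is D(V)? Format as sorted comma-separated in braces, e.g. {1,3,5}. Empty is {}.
Constraint 1 (V < W) on D(V)={3,5,6,7,8} D(W)={5,7,8}: V {3,5,6,7,8}->{3,5,6,7}
Constraint 2 (V + Z = U) on D(V)={3,5,6,7} D(Z)={4,5,8} D(U)={5,6,7}: V {3,5,6,7}->{3}; Z {4,5,8}->{4}; U {5,6,7}->{7}
So after constraint 2: D(V) = {3}

Answer: {3}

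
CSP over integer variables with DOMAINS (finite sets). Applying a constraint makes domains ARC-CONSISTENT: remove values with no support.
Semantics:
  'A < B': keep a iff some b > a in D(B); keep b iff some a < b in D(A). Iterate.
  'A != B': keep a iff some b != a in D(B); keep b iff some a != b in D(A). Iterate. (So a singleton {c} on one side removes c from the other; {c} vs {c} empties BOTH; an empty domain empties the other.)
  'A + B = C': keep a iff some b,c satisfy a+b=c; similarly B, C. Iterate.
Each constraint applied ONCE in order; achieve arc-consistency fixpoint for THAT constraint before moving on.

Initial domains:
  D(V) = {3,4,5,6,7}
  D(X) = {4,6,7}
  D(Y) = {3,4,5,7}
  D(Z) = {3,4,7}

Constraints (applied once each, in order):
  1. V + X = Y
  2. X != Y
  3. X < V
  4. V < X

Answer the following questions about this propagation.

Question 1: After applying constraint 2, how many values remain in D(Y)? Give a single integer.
Answer: 1

Derivation:
Constraint 1 (V + X = Y) on D(V)={3,4,5,6,7} D(X)={4,6,7} D(Y)={3,4,5,7}: V {3,4,5,6,7}->{3}; X {4,6,7}->{4}; Y {3,4,5,7}->{7}
Constraint 2 (X != Y) on D(X)={4} D(Y)={7}: no change
So after constraint 2: D(Y)={7}, size = 1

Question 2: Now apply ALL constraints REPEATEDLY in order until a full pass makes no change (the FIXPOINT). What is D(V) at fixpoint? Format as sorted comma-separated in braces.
pass 0 (initial): D(V)={3,4,5,6,7}
pass 1: V {3,4,5,6,7}->{}; X {4,6,7}->{}; Y {3,4,5,7}->{7}
pass 2: Y {7}->{}
pass 3: no change
Fixpoint after 3 passes: D(V) = {}

Answer: {}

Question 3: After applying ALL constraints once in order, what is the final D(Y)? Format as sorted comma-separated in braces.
Constraint 1 (V + X = Y) on D(V)={3,4,5,6,7} D(X)={4,6,7} D(Y)={3,4,5,7}: V {3,4,5,6,7}->{3}; X {4,6,7}->{4}; Y {3,4,5,7}->{7}
Constraint 2 (X != Y) on D(X)={4} D(Y)={7}: no change
Constraint 3 (X < V) on D(X)={4} D(V)={3}: X {4}->{}; V {3}->{}
Constraint 4 (V < X) on D(V)={} D(X)={}: no change
So after all 4 constraints: D(Y) = {7}

Answer: {7}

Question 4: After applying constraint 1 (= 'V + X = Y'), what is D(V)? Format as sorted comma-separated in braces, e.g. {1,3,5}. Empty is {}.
Constraint 1 (V + X = Y) on D(V)={3,4,5,6,7} D(X)={4,6,7} D(Y)={3,4,5,7}: V {3,4,5,6,7}->{3}; X {4,6,7}->{4}; Y {3,4,5,7}->{7}
So after constraint 1: D(V) = {3}

Answer: {3}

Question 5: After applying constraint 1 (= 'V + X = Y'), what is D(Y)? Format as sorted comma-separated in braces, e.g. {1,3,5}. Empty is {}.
Constraint 1 (V + X = Y) on D(V)={3,4,5,6,7} D(X)={4,6,7} D(Y)={3,4,5,7}: V {3,4,5,6,7}->{3}; X {4,6,7}->{4}; Y {3,4,5,7}->{7}
So after constraint 1: D(Y) = {7}

Answer: {7}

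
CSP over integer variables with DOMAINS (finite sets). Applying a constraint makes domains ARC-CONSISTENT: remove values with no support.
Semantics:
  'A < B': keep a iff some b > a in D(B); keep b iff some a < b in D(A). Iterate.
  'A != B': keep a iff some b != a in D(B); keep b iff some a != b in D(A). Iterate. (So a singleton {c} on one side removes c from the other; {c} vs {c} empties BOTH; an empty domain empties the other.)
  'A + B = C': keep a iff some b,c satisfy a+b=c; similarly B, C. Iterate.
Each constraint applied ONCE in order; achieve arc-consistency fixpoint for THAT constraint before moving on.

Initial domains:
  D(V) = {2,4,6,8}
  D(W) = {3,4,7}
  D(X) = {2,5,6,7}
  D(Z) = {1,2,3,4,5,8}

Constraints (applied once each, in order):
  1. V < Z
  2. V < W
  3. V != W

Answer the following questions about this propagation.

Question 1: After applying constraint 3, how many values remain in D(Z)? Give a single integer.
Answer: 4

Derivation:
Constraint 1 (V < Z) on D(V)={2,4,6,8} D(Z)={1,2,3,4,5,8}: V {2,4,6,8}->{2,4,6}; Z {1,2,3,4,5,8}->{3,4,5,8}
Constraint 2 (V < W) on D(V)={2,4,6} D(W)={3,4,7}: no change
Constraint 3 (V != W) on D(V)={2,4,6} D(W)={3,4,7}: no change
So after constraint 3: D(Z)={3,4,5,8}, size = 4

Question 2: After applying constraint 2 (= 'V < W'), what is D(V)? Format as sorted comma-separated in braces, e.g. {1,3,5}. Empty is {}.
Constraint 1 (V < Z) on D(V)={2,4,6,8} D(Z)={1,2,3,4,5,8}: V {2,4,6,8}->{2,4,6}; Z {1,2,3,4,5,8}->{3,4,5,8}
Constraint 2 (V < W) on D(V)={2,4,6} D(W)={3,4,7}: no change
So after constraint 2: D(V) = {2,4,6}

Answer: {2,4,6}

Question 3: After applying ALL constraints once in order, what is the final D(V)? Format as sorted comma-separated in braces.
Constraint 1 (V < Z) on D(V)={2,4,6,8} D(Z)={1,2,3,4,5,8}: V {2,4,6,8}->{2,4,6}; Z {1,2,3,4,5,8}->{3,4,5,8}
Constraint 2 (V < W) on D(V)={2,4,6} D(W)={3,4,7}: no change
Constraint 3 (V != W) on D(V)={2,4,6} D(W)={3,4,7}: no change
So after all 3 constraints: D(V) = {2,4,6}

Answer: {2,4,6}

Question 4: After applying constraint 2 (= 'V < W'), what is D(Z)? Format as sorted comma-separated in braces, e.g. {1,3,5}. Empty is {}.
Constraint 1 (V < Z) on D(V)={2,4,6,8} D(Z)={1,2,3,4,5,8}: V {2,4,6,8}->{2,4,6}; Z {1,2,3,4,5,8}->{3,4,5,8}
Constraint 2 (V < W) on D(V)={2,4,6} D(W)={3,4,7}: no change
So after constraint 2: D(Z) = {3,4,5,8}

Answer: {3,4,5,8}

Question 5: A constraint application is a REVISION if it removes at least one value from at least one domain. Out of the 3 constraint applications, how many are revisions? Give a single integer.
Constraint 1 (V < Z) on D(V)={2,4,6,8} D(Z)={1,2,3,4,5,8}: V {2,4,6,8}->{2,4,6}; Z {1,2,3,4,5,8}->{3,4,5,8} => REVISION
Constraint 2 (V < W) on D(V)={2,4,6} D(W)={3,4,7}: no change => not a revision
Constraint 3 (V != W) on D(V)={2,4,6} D(W)={3,4,7}: no change => not a revision
Total revisions = 1

Answer: 1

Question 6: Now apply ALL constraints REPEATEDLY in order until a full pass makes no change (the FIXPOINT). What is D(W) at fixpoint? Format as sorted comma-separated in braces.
Answer: {3,4,7}

Derivation:
pass 0 (initial): D(W)={3,4,7}
pass 1: V {2,4,6,8}->{2,4,6}; Z {1,2,3,4,5,8}->{3,4,5,8}
pass 2: no change
Fixpoint after 2 passes: D(W) = {3,4,7}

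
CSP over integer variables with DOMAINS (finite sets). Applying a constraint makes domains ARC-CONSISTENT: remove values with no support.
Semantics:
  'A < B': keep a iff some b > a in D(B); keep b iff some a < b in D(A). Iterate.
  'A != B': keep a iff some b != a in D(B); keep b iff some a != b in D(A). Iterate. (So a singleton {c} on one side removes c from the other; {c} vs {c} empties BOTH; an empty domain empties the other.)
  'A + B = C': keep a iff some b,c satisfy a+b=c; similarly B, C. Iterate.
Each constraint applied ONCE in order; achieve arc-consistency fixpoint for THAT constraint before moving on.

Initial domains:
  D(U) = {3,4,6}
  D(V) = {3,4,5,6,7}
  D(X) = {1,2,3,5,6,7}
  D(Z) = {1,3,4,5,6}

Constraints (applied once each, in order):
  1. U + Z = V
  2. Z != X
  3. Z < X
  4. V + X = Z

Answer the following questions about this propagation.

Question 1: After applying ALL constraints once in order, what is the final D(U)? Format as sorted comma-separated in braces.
Constraint 1 (U + Z = V) on D(U)={3,4,6} D(Z)={1,3,4,5,6} D(V)={3,4,5,6,7}: Z {1,3,4,5,6}->{1,3,4}; V {3,4,5,6,7}->{4,5,6,7}
Constraint 2 (Z != X) on D(Z)={1,3,4} D(X)={1,2,3,5,6,7}: no change
Constraint 3 (Z < X) on D(Z)={1,3,4} D(X)={1,2,3,5,6,7}: X {1,2,3,5,6,7}->{2,3,5,6,7}
Constraint 4 (V + X = Z) on D(V)={4,5,6,7} D(X)={2,3,5,6,7} D(Z)={1,3,4}: V {4,5,6,7}->{}; X {2,3,5,6,7}->{}; Z {1,3,4}->{}
So after all 4 constraints: D(U) = {3,4,6}

Answer: {3,4,6}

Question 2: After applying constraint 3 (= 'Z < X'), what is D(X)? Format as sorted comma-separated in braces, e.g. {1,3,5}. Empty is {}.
Constraint 1 (U + Z = V) on D(U)={3,4,6} D(Z)={1,3,4,5,6} D(V)={3,4,5,6,7}: Z {1,3,4,5,6}->{1,3,4}; V {3,4,5,6,7}->{4,5,6,7}
Constraint 2 (Z != X) on D(Z)={1,3,4} D(X)={1,2,3,5,6,7}: no change
Constraint 3 (Z < X) on D(Z)={1,3,4} D(X)={1,2,3,5,6,7}: X {1,2,3,5,6,7}->{2,3,5,6,7}
So after constraint 3: D(X) = {2,3,5,6,7}

Answer: {2,3,5,6,7}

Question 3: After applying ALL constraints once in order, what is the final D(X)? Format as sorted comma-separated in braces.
Answer: {}

Derivation:
Constraint 1 (U + Z = V) on D(U)={3,4,6} D(Z)={1,3,4,5,6} D(V)={3,4,5,6,7}: Z {1,3,4,5,6}->{1,3,4}; V {3,4,5,6,7}->{4,5,6,7}
Constraint 2 (Z != X) on D(Z)={1,3,4} D(X)={1,2,3,5,6,7}: no change
Constraint 3 (Z < X) on D(Z)={1,3,4} D(X)={1,2,3,5,6,7}: X {1,2,3,5,6,7}->{2,3,5,6,7}
Constraint 4 (V + X = Z) on D(V)={4,5,6,7} D(X)={2,3,5,6,7} D(Z)={1,3,4}: V {4,5,6,7}->{}; X {2,3,5,6,7}->{}; Z {1,3,4}->{}
So after all 4 constraints: D(X) = {}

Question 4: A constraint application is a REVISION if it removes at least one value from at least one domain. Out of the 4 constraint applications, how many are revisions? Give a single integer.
Answer: 3

Derivation:
Constraint 1 (U + Z = V) on D(U)={3,4,6} D(Z)={1,3,4,5,6} D(V)={3,4,5,6,7}: Z {1,3,4,5,6}->{1,3,4}; V {3,4,5,6,7}->{4,5,6,7} => REVISION
Constraint 2 (Z != X) on D(Z)={1,3,4} D(X)={1,2,3,5,6,7}: no change => not a revision
Constraint 3 (Z < X) on D(Z)={1,3,4} D(X)={1,2,3,5,6,7}: X {1,2,3,5,6,7}->{2,3,5,6,7} => REVISION
Constraint 4 (V + X = Z) on D(V)={4,5,6,7} D(X)={2,3,5,6,7} D(Z)={1,3,4}: V {4,5,6,7}->{}; X {2,3,5,6,7}->{}; Z {1,3,4}->{} => REVISION
Total revisions = 3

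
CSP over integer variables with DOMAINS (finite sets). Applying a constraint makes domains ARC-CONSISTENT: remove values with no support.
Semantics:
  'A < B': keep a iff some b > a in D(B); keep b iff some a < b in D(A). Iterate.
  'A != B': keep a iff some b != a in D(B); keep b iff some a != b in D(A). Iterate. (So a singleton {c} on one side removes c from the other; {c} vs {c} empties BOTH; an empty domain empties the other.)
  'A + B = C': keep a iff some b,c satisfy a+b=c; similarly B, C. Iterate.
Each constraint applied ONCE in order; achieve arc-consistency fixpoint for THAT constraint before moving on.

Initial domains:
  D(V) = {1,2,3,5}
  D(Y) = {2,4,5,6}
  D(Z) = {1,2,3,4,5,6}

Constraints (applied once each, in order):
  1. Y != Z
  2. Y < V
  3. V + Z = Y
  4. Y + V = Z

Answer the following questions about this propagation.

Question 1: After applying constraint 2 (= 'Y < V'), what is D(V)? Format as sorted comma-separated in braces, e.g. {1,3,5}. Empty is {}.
Constraint 1 (Y != Z) on D(Y)={2,4,5,6} D(Z)={1,2,3,4,5,6}: no change
Constraint 2 (Y < V) on D(Y)={2,4,5,6} D(V)={1,2,3,5}: Y {2,4,5,6}->{2,4}; V {1,2,3,5}->{3,5}
So after constraint 2: D(V) = {3,5}

Answer: {3,5}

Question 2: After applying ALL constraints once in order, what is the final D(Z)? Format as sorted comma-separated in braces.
Constraint 1 (Y != Z) on D(Y)={2,4,5,6} D(Z)={1,2,3,4,5,6}: no change
Constraint 2 (Y < V) on D(Y)={2,4,5,6} D(V)={1,2,3,5}: Y {2,4,5,6}->{2,4}; V {1,2,3,5}->{3,5}
Constraint 3 (V + Z = Y) on D(V)={3,5} D(Z)={1,2,3,4,5,6} D(Y)={2,4}: V {3,5}->{3}; Z {1,2,3,4,5,6}->{1}; Y {2,4}->{4}
Constraint 4 (Y + V = Z) on D(Y)={4} D(V)={3} D(Z)={1}: Y {4}->{}; V {3}->{}; Z {1}->{}
So after all 4 constraints: D(Z) = {}

Answer: {}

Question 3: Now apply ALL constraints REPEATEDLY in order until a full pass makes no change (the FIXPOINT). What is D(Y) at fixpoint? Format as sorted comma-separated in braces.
pass 0 (initial): D(Y)={2,4,5,6}
pass 1: V {1,2,3,5}->{}; Y {2,4,5,6}->{}; Z {1,2,3,4,5,6}->{}
pass 2: no change
Fixpoint after 2 passes: D(Y) = {}

Answer: {}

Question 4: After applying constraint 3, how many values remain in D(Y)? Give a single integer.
Answer: 1

Derivation:
Constraint 1 (Y != Z) on D(Y)={2,4,5,6} D(Z)={1,2,3,4,5,6}: no change
Constraint 2 (Y < V) on D(Y)={2,4,5,6} D(V)={1,2,3,5}: Y {2,4,5,6}->{2,4}; V {1,2,3,5}->{3,5}
Constraint 3 (V + Z = Y) on D(V)={3,5} D(Z)={1,2,3,4,5,6} D(Y)={2,4}: V {3,5}->{3}; Z {1,2,3,4,5,6}->{1}; Y {2,4}->{4}
So after constraint 3: D(Y)={4}, size = 1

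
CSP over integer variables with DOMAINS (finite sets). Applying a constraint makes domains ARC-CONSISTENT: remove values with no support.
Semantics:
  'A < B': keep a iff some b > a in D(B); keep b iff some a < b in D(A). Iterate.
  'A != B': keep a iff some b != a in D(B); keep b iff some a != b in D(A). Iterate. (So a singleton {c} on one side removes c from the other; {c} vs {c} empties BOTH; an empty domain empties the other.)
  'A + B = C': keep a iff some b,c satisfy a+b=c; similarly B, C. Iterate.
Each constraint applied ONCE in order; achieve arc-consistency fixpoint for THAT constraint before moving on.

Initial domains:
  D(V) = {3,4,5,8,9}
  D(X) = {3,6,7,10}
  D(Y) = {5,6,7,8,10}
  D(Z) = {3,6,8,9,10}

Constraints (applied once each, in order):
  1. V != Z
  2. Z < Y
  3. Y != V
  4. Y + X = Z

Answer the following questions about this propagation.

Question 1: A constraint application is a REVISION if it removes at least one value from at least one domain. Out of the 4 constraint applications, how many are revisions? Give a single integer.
Answer: 2

Derivation:
Constraint 1 (V != Z) on D(V)={3,4,5,8,9} D(Z)={3,6,8,9,10}: no change => not a revision
Constraint 2 (Z < Y) on D(Z)={3,6,8,9,10} D(Y)={5,6,7,8,10}: Z {3,6,8,9,10}->{3,6,8,9} => REVISION
Constraint 3 (Y != V) on D(Y)={5,6,7,8,10} D(V)={3,4,5,8,9}: no change => not a revision
Constraint 4 (Y + X = Z) on D(Y)={5,6,7,8,10} D(X)={3,6,7,10} D(Z)={3,6,8,9}: Y {5,6,7,8,10}->{5,6}; X {3,6,7,10}->{3}; Z {3,6,8,9}->{8,9} => REVISION
Total revisions = 2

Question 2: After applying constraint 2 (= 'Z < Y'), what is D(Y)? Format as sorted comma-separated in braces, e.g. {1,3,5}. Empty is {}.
Constraint 1 (V != Z) on D(V)={3,4,5,8,9} D(Z)={3,6,8,9,10}: no change
Constraint 2 (Z < Y) on D(Z)={3,6,8,9,10} D(Y)={5,6,7,8,10}: Z {3,6,8,9,10}->{3,6,8,9}
So after constraint 2: D(Y) = {5,6,7,8,10}

Answer: {5,6,7,8,10}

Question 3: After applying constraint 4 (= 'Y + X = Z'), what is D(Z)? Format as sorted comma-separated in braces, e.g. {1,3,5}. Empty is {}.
Constraint 1 (V != Z) on D(V)={3,4,5,8,9} D(Z)={3,6,8,9,10}: no change
Constraint 2 (Z < Y) on D(Z)={3,6,8,9,10} D(Y)={5,6,7,8,10}: Z {3,6,8,9,10}->{3,6,8,9}
Constraint 3 (Y != V) on D(Y)={5,6,7,8,10} D(V)={3,4,5,8,9}: no change
Constraint 4 (Y + X = Z) on D(Y)={5,6,7,8,10} D(X)={3,6,7,10} D(Z)={3,6,8,9}: Y {5,6,7,8,10}->{5,6}; X {3,6,7,10}->{3}; Z {3,6,8,9}->{8,9}
So after constraint 4: D(Z) = {8,9}

Answer: {8,9}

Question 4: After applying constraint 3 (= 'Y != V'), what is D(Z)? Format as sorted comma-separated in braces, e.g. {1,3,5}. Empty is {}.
Answer: {3,6,8,9}

Derivation:
Constraint 1 (V != Z) on D(V)={3,4,5,8,9} D(Z)={3,6,8,9,10}: no change
Constraint 2 (Z < Y) on D(Z)={3,6,8,9,10} D(Y)={5,6,7,8,10}: Z {3,6,8,9,10}->{3,6,8,9}
Constraint 3 (Y != V) on D(Y)={5,6,7,8,10} D(V)={3,4,5,8,9}: no change
So after constraint 3: D(Z) = {3,6,8,9}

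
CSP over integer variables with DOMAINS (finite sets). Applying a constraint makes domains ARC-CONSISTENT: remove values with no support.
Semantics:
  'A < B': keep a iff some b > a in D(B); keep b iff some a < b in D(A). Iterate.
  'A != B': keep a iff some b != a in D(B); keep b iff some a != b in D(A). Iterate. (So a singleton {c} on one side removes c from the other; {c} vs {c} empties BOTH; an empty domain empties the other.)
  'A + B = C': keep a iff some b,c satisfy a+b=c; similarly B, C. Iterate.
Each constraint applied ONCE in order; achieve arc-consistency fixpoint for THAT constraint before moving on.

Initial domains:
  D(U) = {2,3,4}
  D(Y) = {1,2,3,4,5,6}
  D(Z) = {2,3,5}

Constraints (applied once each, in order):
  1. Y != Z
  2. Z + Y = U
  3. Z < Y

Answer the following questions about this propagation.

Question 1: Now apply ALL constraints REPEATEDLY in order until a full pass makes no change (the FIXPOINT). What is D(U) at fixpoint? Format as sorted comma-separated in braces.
pass 0 (initial): D(U)={2,3,4}
pass 1: U {2,3,4}->{3,4}; Y {1,2,3,4,5,6}->{}; Z {2,3,5}->{}
pass 2: U {3,4}->{}
pass 3: no change
Fixpoint after 3 passes: D(U) = {}

Answer: {}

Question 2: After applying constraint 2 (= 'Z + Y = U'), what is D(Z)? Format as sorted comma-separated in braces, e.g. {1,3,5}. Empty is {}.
Constraint 1 (Y != Z) on D(Y)={1,2,3,4,5,6} D(Z)={2,3,5}: no change
Constraint 2 (Z + Y = U) on D(Z)={2,3,5} D(Y)={1,2,3,4,5,6} D(U)={2,3,4}: Z {2,3,5}->{2,3}; Y {1,2,3,4,5,6}->{1,2}; U {2,3,4}->{3,4}
So after constraint 2: D(Z) = {2,3}

Answer: {2,3}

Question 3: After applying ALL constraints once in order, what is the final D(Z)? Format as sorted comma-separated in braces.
Constraint 1 (Y != Z) on D(Y)={1,2,3,4,5,6} D(Z)={2,3,5}: no change
Constraint 2 (Z + Y = U) on D(Z)={2,3,5} D(Y)={1,2,3,4,5,6} D(U)={2,3,4}: Z {2,3,5}->{2,3}; Y {1,2,3,4,5,6}->{1,2}; U {2,3,4}->{3,4}
Constraint 3 (Z < Y) on D(Z)={2,3} D(Y)={1,2}: Z {2,3}->{}; Y {1,2}->{}
So after all 3 constraints: D(Z) = {}

Answer: {}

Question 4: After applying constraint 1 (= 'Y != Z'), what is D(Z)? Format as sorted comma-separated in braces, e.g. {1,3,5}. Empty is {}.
Answer: {2,3,5}

Derivation:
Constraint 1 (Y != Z) on D(Y)={1,2,3,4,5,6} D(Z)={2,3,5}: no change
So after constraint 1: D(Z) = {2,3,5}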